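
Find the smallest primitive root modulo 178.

3

φ(178) = φ(2)·φ(89) = 1·88 = 88 = 2^3 · 11.
g is a primitive root iff g^(88/q) ≢ 1 (mod 178) for each prime q ∈ {2, 11}.
g = 2: gcd(2, 178) = 2 > 1, not a unit — skip.
g = 3: 3^44 ≡ 177; 3^8 ≡ 153 — none is 1, so 3 is a primitive root.
Hence the least primitive root of 178 is 3.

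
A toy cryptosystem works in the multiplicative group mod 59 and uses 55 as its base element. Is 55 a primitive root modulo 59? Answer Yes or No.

φ(59) = 59 − 1 = 58 = 2 · 29.
55 is a primitive root mod 59 iff 55^(φ(59)/q) ≢ 1 for every prime q | φ(59), i.e. q ∈ {2, 29}.
55^29 ≡ 58 (mod 59)  [q = 2: ≢ 1 ✓]
55^2 ≡ 16 (mod 59)  [q = 29: ≢ 1 ✓]
All checks pass, so 55 has order 58 and is a primitive root modulo 59.

Yes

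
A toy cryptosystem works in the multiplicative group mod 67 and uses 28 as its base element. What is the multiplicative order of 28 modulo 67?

66

ord(28) | φ(67) = 67 − 1 = 66 = 2 · 3 · 11.
Divisors of 66: 1, 2, 3, 6, 11, 22, 33, 66.
Check 28^d mod 67 for each divisor in increasing order:
28^1 ≡ 28 (mod 67)
28^2 ≡ 47 (mod 67)
28^3 ≡ 43 (mod 67)
28^6 ≡ 40 (mod 67)
28^11 ≡ 38 (mod 67)
28^22 ≡ 37 (mod 67)
28^33 ≡ 66 (mod 67)
28^66 ≡ 1 (mod 67) ✓
So ord_67(28) = 66.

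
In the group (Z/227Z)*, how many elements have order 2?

1

φ(227) = 227 − 1 = 226 = 2 · 113.
(Z/227Z)^× is cyclic (|G| = 226); a cyclic group of order m has exactly φ(d) elements of each order d | m, and none otherwise.
2 | 226, and φ(2) = 2 − 1 = 1.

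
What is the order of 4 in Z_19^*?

9

The order of 4 must divide φ(19) = 19 − 1 = 18 = 2 · 3^2.
Divisors of 18: 1, 2, 3, 6, 9, 18.
Test each divisor d:
4^1 ≡ 4 (mod 19)
4^2 ≡ 16 (mod 19)
4^3 ≡ 7 (mod 19)
4^6 ≡ 11 (mod 19)
4^9 ≡ 1 (mod 19) ✓
Therefore the multiplicative order of 4 modulo 19 is 9.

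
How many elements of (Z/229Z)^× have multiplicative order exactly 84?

0

φ(229) = 229 − 1 = 228 = 2^2 · 3 · 19.
In a cyclic group of order 228, there are φ(d) elements of order d for each divisor d of 228, and zero for non-divisors.
Since 84 ∤ 228, the count is 0.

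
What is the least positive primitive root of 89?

φ(89) = 89 − 1 = 88 = 2^3 · 11.
Test candidates g = 2, 3, … against the prime factors q ∈ {2, 11} of φ(89): g is a generator iff g^(88/q) ≢ 1 for every such q.
g = 2: 2^44 ≡ 1 — hits 1, so not a primitive root.
g = 3: 3^44 ≡ 88; 3^8 ≡ 64 — none is 1, so 3 is a primitive root.
The smallest primitive root modulo 89 is 3.

3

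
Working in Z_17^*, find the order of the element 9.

8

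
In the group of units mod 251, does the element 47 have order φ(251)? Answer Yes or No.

No

φ(251) = 251 − 1 = 250 = 2 · 5^3.
47 is a primitive root mod 251 iff 47^(φ(251)/q) ≢ 1 for every prime q | φ(251), i.e. q ∈ {2, 5}.
47^125 ≡ 250 (mod 251)  [q = 2: ≢ 1 ✓]
47^50 ≡ 1 (mod 251)  [q = 5: ≡ 1 ✗]
Since 47^50 ≡ 1, the order of 47 divides 50 < 250, so 47 is not a primitive root.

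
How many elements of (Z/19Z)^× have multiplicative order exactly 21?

0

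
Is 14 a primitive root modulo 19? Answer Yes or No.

Yes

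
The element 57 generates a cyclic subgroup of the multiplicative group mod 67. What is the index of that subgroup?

1

The order of 57 must divide φ(67) = 67 − 1 = 66 = 2 · 3 · 11.
Divisors of 66: 1, 2, 3, 6, 11, 22, 33, 66.
Evaluate successive powers at the divisors of 66:
57^1 ≡ 57 (mod 67)
57^2 ≡ 33 (mod 67)
57^3 ≡ 5 (mod 67)
57^6 ≡ 25 (mod 67)
57^11 ≡ 38 (mod 67)
57^22 ≡ 37 (mod 67)
57^33 ≡ 66 (mod 67)
57^66 ≡ 1 (mod 67) ✓
So ord_67(57) = 66, hence |⟨57⟩| = 66.
The index is φ(67) / ord(57) = 66 / 66 = 1.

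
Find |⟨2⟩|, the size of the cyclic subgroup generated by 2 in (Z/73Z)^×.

By Lagrange's theorem, ord_73(2) divides φ(73) = 73 − 1 = 72 = 2^3 · 3^2.
Divisors of 72: 1, 2, 3, 4, 6, 8, 9, 12, 18, 24, 36, 72.
Test each divisor d:
2^1 ≡ 2 (mod 73)
2^2 ≡ 4 (mod 73)
2^3 ≡ 8 (mod 73)
2^4 ≡ 16 (mod 73)
2^6 ≡ 64 (mod 73)
2^8 ≡ 37 (mod 73)
2^9 ≡ 1 (mod 73) ✓
Hence ord(2) = 9.

9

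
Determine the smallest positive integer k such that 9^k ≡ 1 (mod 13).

3

By Lagrange's theorem, ord_13(9) divides φ(13) = 13 − 1 = 12 = 2^2 · 3.
Divisors of 12: 1, 2, 3, 4, 6, 12.
Test each divisor d:
9^1 ≡ 9 (mod 13)
9^2 ≡ 3 (mod 13)
9^3 ≡ 1 (mod 13) ✓
Therefore the multiplicative order of 9 modulo 13 is 3.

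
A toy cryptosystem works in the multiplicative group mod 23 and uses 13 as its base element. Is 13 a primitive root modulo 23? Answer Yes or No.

No

φ(23) = 23 − 1 = 22 = 2 · 11.
An element g generates (Z/23Z)^× iff g^(22/q) ≢ 1 (mod 23) for each prime q ∈ {2, 11}.
13^11 ≡ 1 (mod 23)  [q = 2: ≡ 1 ✗]
13^2 ≡ 8 (mod 23)  [q = 11: ≢ 1 ✓]
13^11 ≡ 1 shows ord(13) | 11, strictly less than φ(23); not a primitive root.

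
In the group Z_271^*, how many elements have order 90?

24

φ(271) = 271 − 1 = 270 = 2 · 3^3 · 5.
Since (Z/271Z)^× is cyclic of order 270, the number of elements of order d is φ(d) when d | 270 and 0 otherwise.
90 = 2 · 3^2 · 5 divides 270, and φ(90) = 24.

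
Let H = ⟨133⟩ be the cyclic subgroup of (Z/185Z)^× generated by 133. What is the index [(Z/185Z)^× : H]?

By Lagrange's theorem, ord_185(133) divides φ(185) = φ(5·37) = (5−1)·(37−1) = 4·36 = 144 = 2^4 · 3^2.
Divisors of 144: 1, 2, 3, 4, 6, 8, 9, 12, 16, 18, 24, 36, 48, 72, 144.
Compute 133^d (mod 185) for the divisors d until we hit 1:
133^1 ≡ 133 (mod 185)
133^2 ≡ 114 (mod 185)
133^3 ≡ 177 (mod 185)
133^4 ≡ 46 (mod 185)
133^6 ≡ 64 (mod 185)
133^8 ≡ 81 (mod 185)
133^9 ≡ 43 (mod 185)
133^12 ≡ 26 (mod 185)
133^16 ≡ 86 (mod 185)
133^18 ≡ 184 (mod 185)
133^24 ≡ 121 (mod 185)
133^36 ≡ 1 (mod 185) ✓
Thus |⟨133⟩| = ord(133) = 36.
The index is φ(185) / ord(133) = 144 / 36 = 4.

4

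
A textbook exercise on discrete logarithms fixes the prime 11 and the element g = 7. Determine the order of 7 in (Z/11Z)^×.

10

ord(7) | φ(11) = 11 − 1 = 10 = 2 · 5.
Divisors of 10: 1, 2, 5, 10.
Evaluate successive powers at the divisors of 10:
7^1 ≡ 7
7^2 ≡ 5
7^5 ≡ 10
7^10 ≡ 1
The smallest such exponent is 10, so the order of 7 is 10.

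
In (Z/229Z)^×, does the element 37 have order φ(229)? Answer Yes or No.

No

φ(229) = 229 − 1 = 228 = 2^2 · 3 · 19.
Test 37^(228/q) mod 229 for each prime factor q of 228:
37^114 ≡ 1 (mod 229)  [q = 2: ≡ 1 ✗]
37^76 ≡ 134 (mod 229)  [q = 3: ≢ 1 ✓]
37^12 ≡ 53 (mod 229)  [q = 19: ≢ 1 ✓]
Since 37^114 ≡ 1, the order of 37 divides 114 < 228, so 37 is not a primitive root.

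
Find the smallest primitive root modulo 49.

φ(49) = φ(7^2) = 7·(7−1) = 42 = 2 · 3 · 7.
Test candidates g = 2, 3, … against the prime factors q ∈ {2, 3, 7} of φ(49): g is a generator iff g^(42/q) ≢ 1 for every such q.
g = 2: 2^21 ≡ 1 — hits 1, so not a primitive root.
g = 3: 3^21 ≡ 48; 3^14 ≡ 30; 3^6 ≡ 43 — none is 1, so 3 is a primitive root.
The smallest primitive root modulo 49 is 3.

3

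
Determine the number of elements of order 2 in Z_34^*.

1

φ(34) = φ(2)·φ(17) = 1·16 = 16 = 2^4.
In a cyclic group of order 16, there are φ(d) elements of order d for each divisor d of 16, and zero for non-divisors.
2 | 16, and φ(2) = 2 − 1 = 1.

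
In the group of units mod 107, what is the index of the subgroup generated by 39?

2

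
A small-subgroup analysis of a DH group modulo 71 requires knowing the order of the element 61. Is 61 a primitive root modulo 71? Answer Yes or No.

φ(71) = 71 − 1 = 70 = 2 · 5 · 7.
Test 61^(70/q) mod 71 for each prime factor q of 70:
61^35 ≡ 70 (mod 71)  [q = 2: ≢ 1 ✓]
61^14 ≡ 25 (mod 71)  [q = 5: ≢ 1 ✓]
61^10 ≡ 30 (mod 71)  [q = 7: ≢ 1 ✓]
Every test exponent gives a nontrivial residue, hence 61 generates the full group.

Yes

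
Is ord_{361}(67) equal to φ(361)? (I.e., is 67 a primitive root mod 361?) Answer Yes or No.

φ(361) = φ(19^2) = 19·(19−1) = 342 = 2 · 3^2 · 19.
Test 67^(342/q) mod 361 for each prime factor q of 342:
67^171 ≡ 360 (mod 361)  [q = 2: ≢ 1 ✓]
67^114 ≡ 68 (mod 361)  [q = 3: ≢ 1 ✓]
67^18 ≡ 172 (mod 361)  [q = 19: ≢ 1 ✓]
None equal 1, so ord_361(67) = 342: 67 is a primitive root.

Yes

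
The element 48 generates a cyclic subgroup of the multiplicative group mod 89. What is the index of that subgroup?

Since 48 ∈ (Z/89Z)^×, its order divides φ(89) = 89 − 1 = 88 = 2^3 · 11.
Divisors of 88: 1, 2, 4, 8, 11, 22, 44, 88.
Test each divisor d:
48^1 ≡ 48 (mod 89)
48^2 ≡ 79 (mod 89)
48^4 ≡ 11 (mod 89)
48^8 ≡ 32 (mod 89)
48^11 ≡ 37 (mod 89)
48^22 ≡ 34 (mod 89)
48^44 ≡ 88 (mod 89)
48^88 ≡ 1 (mod 89) ✓
The order of 48 is 88, so the subgroup it generates has 88 elements.
[(Z/89Z)^× : ⟨48⟩] = 88/88 = 1.

1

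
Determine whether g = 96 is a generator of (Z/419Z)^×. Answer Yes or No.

Yes

φ(419) = 419 − 1 = 418 = 2 · 11 · 19.
Test 96^(418/q) mod 419 for each prime factor q of 418:
96^209 ≡ 418 (mod 419)  [q = 2: ≢ 1 ✓]
96^38 ≡ 300 (mod 419)  [q = 11: ≢ 1 ✓]
96^22 ≡ 47 (mod 419)  [q = 19: ≢ 1 ✓]
All checks pass, so 96 has order 418 and is a primitive root modulo 419.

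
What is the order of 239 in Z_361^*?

Since 239 ∈ (Z/361Z)^×, its order divides φ(361) = φ(19^2) = 19·(19−1) = 342 = 2 · 3^2 · 19.
Divisors of 342: 1, 2, 3, 6, 9, 18, 19, 38, 57, 114, 171, 342.
Evaluate successive powers at the divisors of 342:
239^1 ≡ 239 (mod 361)
239^2 ≡ 83 (mod 361)
239^3 ≡ 343 (mod 361)
239^6 ≡ 324 (mod 361)
239^9 ≡ 305 (mod 361)
239^18 ≡ 248 (mod 361)
239^19 ≡ 68 (mod 361)
239^38 ≡ 292 (mod 361)
239^57 ≡ 1 (mod 361) ✓
So ord_361(239) = 57.

57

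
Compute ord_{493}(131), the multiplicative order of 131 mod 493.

By Lagrange's theorem, ord_493(131) divides φ(493) = φ(17·29) = (17−1)·(29−1) = 16·28 = 448 = 2^6 · 7.
Divisors of 448: 1, 2, 4, 7, 8, 14, 16, 28, 32, 56, 64, 112, 224, 448.
Check 131^d mod 493 for each divisor in increasing order:
131^1 ≡ 131 (mod 493)
131^2 ≡ 399 (mod 493)
131^4 ≡ 455 (mod 493)
131^7 ≡ 75 (mod 493)
131^8 ≡ 458 (mod 493)
131^14 ≡ 202 (mod 493)
131^16 ≡ 239 (mod 493)
131^28 ≡ 378 (mod 493)
131^32 ≡ 426 (mod 493)
131^56 ≡ 407 (mod 493)
131^64 ≡ 52 (mod 493)
131^112 ≡ 1 (mod 493) ✓
Therefore the multiplicative order of 131 modulo 493 is 112.

112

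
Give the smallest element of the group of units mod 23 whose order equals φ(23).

φ(23) = 23 − 1 = 22 = 2 · 11.
Test candidates g = 2, 3, … against the prime factors q ∈ {2, 11} of φ(23): g is a generator iff g^(22/q) ≢ 1 for every such q.
g = 2: 2^11 ≡ 1 — hits 1, so not a primitive root.
g = 3: 3^11 ≡ 1 — hits 1, so not a primitive root.
g = 4: 4^11 ≡ 1 — hits 1, so not a primitive root.
g = 5: 5^11 ≡ 22; 5^2 ≡ 2 — none is 1, so 5 is a primitive root.
The smallest primitive root modulo 23 is 5.

5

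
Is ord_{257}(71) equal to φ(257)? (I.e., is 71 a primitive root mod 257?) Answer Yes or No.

Yes

φ(257) = 257 − 1 = 256 = 2^8.
71 is a primitive root mod 257 iff 71^(φ(257)/q) ≢ 1 for every prime q | φ(257), i.e. q ∈ {2}.
71^128 ≡ 256 (mod 257)  [q = 2: ≢ 1 ✓]
None equal 1, so ord_257(71) = 256: 71 is a primitive root.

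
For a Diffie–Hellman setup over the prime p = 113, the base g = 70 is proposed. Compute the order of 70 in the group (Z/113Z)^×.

The order of 70 must divide φ(113) = 113 − 1 = 112 = 2^4 · 7.
Divisors of 112: 1, 2, 4, 7, 8, 14, 16, 28, 56, 112.
Evaluate successive powers at the divisors of 112:
70^1 ≡ 70 (mod 113)
70^2 ≡ 41 (mod 113)
70^4 ≡ 99 (mod 113)
70^7 ≡ 48 (mod 113)
70^8 ≡ 83 (mod 113)
70^14 ≡ 44 (mod 113)
70^16 ≡ 109 (mod 113)
70^28 ≡ 15 (mod 113)
70^56 ≡ 112 (mod 113)
70^112 ≡ 1 (mod 113) ✓
Hence ord(70) = 112.

112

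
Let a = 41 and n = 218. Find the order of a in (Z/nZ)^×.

12

Since 41 ∈ (Z/218Z)^×, its order divides φ(218) = φ(2)·φ(109) = 1·108 = 108 = 2^2 · 3^3.
Divisors of 108: 1, 2, 3, 4, 6, 9, 12, 18, 27, 36, 54, 108.
Check 41^d mod 218 for each divisor in increasing order:
41^1 ≡ 41 (mod 218)
41^2 ≡ 155 (mod 218)
41^3 ≡ 33 (mod 218)
41^4 ≡ 45 (mod 218)
41^6 ≡ 217 (mod 218)
41^9 ≡ 185 (mod 218)
41^12 ≡ 1 (mod 218) ✓
The smallest such exponent is 12, so the order of 41 is 12.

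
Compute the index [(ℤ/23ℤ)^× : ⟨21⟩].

ord(21) | φ(23) = 23 − 1 = 22 = 2 · 11.
Divisors of 22: 1, 2, 11, 22.
Test each divisor d:
21^1 ≡ 21 (mod 23)
21^2 ≡ 4 (mod 23)
21^11 ≡ 22 (mod 23)
21^22 ≡ 1 (mod 23) ✓
The order of 21 is 22, so the subgroup it generates has 22 elements.
The index is φ(23) / ord(21) = 22 / 22 = 1.

1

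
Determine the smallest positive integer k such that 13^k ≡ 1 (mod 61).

The order of 13 must divide φ(61) = 61 − 1 = 60 = 2^2 · 3 · 5.
Divisors of 60: 1, 2, 3, 4, 5, 6, 10, 12, 15, 20, 30, 60.
Test each divisor d:
13^1 ≡ 13 (mod 61)
13^2 ≡ 47 (mod 61)
13^3 ≡ 1 (mod 61) ✓
Hence ord(13) = 3.

3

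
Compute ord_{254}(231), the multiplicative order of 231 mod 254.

63

By Lagrange's theorem, ord_254(231) divides φ(254) = φ(2)·φ(127) = 1·126 = 126 = 2 · 3^2 · 7.
Divisors of 126: 1, 2, 3, 6, 7, 9, 14, 18, 21, 42, 63, 126.
Test each divisor d:
231^1 ≡ 231
231^2 ≡ 21
231^3 ≡ 25
231^6 ≡ 117
231^7 ≡ 103
231^9 ≡ 131
231^14 ≡ 195
231^18 ≡ 143
231^21 ≡ 19
231^42 ≡ 107
231^63 ≡ 1
Hence ord(231) = 63.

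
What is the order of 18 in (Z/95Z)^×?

4

ord(18) | φ(95) = φ(5·19) = (5−1)·(19−1) = 4·18 = 72 = 2^3 · 3^2.
Divisors of 72: 1, 2, 3, 4, 6, 8, 9, 12, 18, 24, 36, 72.
Compute 18^d (mod 95) for the divisors d until we hit 1:
18^1 ≡ 18 (mod 95)
18^2 ≡ 39 (mod 95)
18^3 ≡ 37 (mod 95)
18^4 ≡ 1 (mod 95) ✓
So ord_95(18) = 4.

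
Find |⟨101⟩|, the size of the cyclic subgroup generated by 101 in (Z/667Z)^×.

308

ord(101) | φ(667) = φ(23·29) = (23−1)·(29−1) = 22·28 = 616 = 2^3 · 7 · 11.
Divisors of 616: 1, 2, 4, 7, 8, 11, 14, 22, 28, 44, 56, 77, 88, 154, 308, 616.
Check 101^d mod 667 for each divisor in increasing order:
101^1 ≡ 101 (mod 667)
101^2 ≡ 196 (mod 667)
101^4 ≡ 397 (mod 667)
101^7 ≡ 418 (mod 667)
101^8 ≡ 197 (mod 667)
101^11 ≡ 530 (mod 667)
101^14 ≡ 637 (mod 667)
101^22 ≡ 93 (mod 667)
101^28 ≡ 233 (mod 667)
101^44 ≡ 645 (mod 667)
101^56 ≡ 262 (mod 667)
101^77 ≡ 162 (mod 667)
101^88 ≡ 484 (mod 667)
101^154 ≡ 231 (mod 667)
101^308 ≡ 1 (mod 667) ✓
The smallest such exponent is 308, so the order of 101 is 308.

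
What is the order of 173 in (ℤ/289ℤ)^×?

Since 173 ∈ (Z/289Z)^×, its order divides φ(289) = φ(17^2) = 17·(17−1) = 272 = 2^4 · 17.
Divisors of 272: 1, 2, 4, 8, 16, 17, 34, 68, 136, 272.
Check 173^d mod 289 for each divisor in increasing order:
173^1 ≡ 173 (mod 289)
173^2 ≡ 162 (mod 289)
173^4 ≡ 234 (mod 289)
173^8 ≡ 135 (mod 289)
173^16 ≡ 18 (mod 289)
173^17 ≡ 224 (mod 289)
173^34 ≡ 179 (mod 289)
173^68 ≡ 251 (mod 289)
173^136 ≡ 288 (mod 289)
173^272 ≡ 1 (mod 289) ✓
The smallest such exponent is 272, so the order of 173 is 272.

272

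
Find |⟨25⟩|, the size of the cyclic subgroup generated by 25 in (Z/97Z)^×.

48

By Lagrange's theorem, ord_97(25) divides φ(97) = 97 − 1 = 96 = 2^5 · 3.
Divisors of 96: 1, 2, 3, 4, 6, 8, 12, 16, 24, 32, 48, 96.
Compute 25^d (mod 97) for the divisors d until we hit 1:
25^1 ≡ 25 (mod 97)
25^2 ≡ 43 (mod 97)
25^3 ≡ 8 (mod 97)
25^4 ≡ 6 (mod 97)
25^6 ≡ 64 (mod 97)
25^8 ≡ 36 (mod 97)
25^12 ≡ 22 (mod 97)
25^16 ≡ 35 (mod 97)
25^24 ≡ 96 (mod 97)
25^32 ≡ 61 (mod 97)
25^48 ≡ 1 (mod 97) ✓
The smallest such exponent is 48, so the order of 25 is 48.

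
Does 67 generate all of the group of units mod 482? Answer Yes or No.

No

φ(482) = φ(2)·φ(241) = 1·240 = 240 = 2^4 · 3 · 5.
An element g generates (Z/482Z)^× iff g^(240/q) ≢ 1 (mod 482) for each prime q ∈ {2, 3, 5}.
67^120 ≡ 1 (mod 482)  [q = 2: ≡ 1 ✗]
67^80 ≡ 15 (mod 482)  [q = 3: ≢ 1 ✓]
67^48 ≡ 91 (mod 482)  [q = 5: ≢ 1 ✓]
The check at q = 2 fails, so 67 generates a proper subgroup.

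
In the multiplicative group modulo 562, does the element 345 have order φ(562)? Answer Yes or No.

No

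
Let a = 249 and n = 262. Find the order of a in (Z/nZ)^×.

ord(249) | φ(262) = φ(2)·φ(131) = 1·130 = 130 = 2 · 5 · 13.
Divisors of 130: 1, 2, 5, 10, 13, 26, 65, 130.
Compute 249^d (mod 262) for the divisors d until we hit 1:
249^1 ≡ 249 (mod 262)
249^2 ≡ 169 (mod 262)
249^5 ≡ 223 (mod 262)
249^10 ≡ 211 (mod 262)
249^13 ≡ 173 (mod 262)
249^26 ≡ 61 (mod 262)
249^65 ≡ 261 (mod 262)
249^130 ≡ 1 (mod 262) ✓
The smallest such exponent is 130, so the order of 249 is 130.

130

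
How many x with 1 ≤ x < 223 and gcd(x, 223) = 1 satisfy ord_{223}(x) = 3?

φ(223) = 223 − 1 = 222 = 2 · 3 · 37.
In a cyclic group of order 222, there are φ(d) elements of order d for each divisor d of 222, and zero for non-divisors.
3 | 222, and φ(3) = 3 − 1 = 2.

2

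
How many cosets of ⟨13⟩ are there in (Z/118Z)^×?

Since 13 ∈ (Z/118Z)^×, its order divides φ(118) = φ(2)·φ(59) = 1·58 = 58 = 2 · 29.
Divisors of 58: 1, 2, 29, 58.
Check 13^d mod 118 for each divisor in increasing order:
13^1 ≡ 13 (mod 118)
13^2 ≡ 51 (mod 118)
13^29 ≡ 117 (mod 118)
13^58 ≡ 1 (mod 118) ✓
Thus |⟨13⟩| = ord(13) = 58.
Index = |(Z/118Z)^×| / |⟨13⟩| = 58 / 58 = 1.

1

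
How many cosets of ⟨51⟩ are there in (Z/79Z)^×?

By Lagrange's theorem, ord_79(51) divides φ(79) = 79 − 1 = 78 = 2 · 3 · 13.
Divisors of 78: 1, 2, 3, 6, 13, 26, 39, 78.
Test each divisor d:
51^1 ≡ 51 (mod 79)
51^2 ≡ 73 (mod 79)
51^3 ≡ 10 (mod 79)
51^6 ≡ 21 (mod 79)
51^13 ≡ 55 (mod 79)
51^26 ≡ 23 (mod 79)
51^39 ≡ 1 (mod 79) ✓
The order of 51 is 39, so the subgroup it generates has 39 elements.
Index = |(Z/79Z)^×| / |⟨51⟩| = 78 / 39 = 2.

2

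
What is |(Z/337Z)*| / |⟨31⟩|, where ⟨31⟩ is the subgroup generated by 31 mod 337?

1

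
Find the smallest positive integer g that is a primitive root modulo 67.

2

φ(67) = 67 − 1 = 66 = 2 · 3 · 11.
Test candidates g = 2, 3, … against the prime factors q ∈ {2, 3, 11} of φ(67): g is a generator iff g^(66/q) ≢ 1 for every such q.
g = 2: 2^33 ≡ 66; 2^22 ≡ 37; 2^6 ≡ 64 — none is 1, so 2 is a primitive root.
So 2 is the smallest generator of (Z/67Z)^×.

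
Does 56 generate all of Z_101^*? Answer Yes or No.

No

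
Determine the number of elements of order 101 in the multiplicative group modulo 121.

0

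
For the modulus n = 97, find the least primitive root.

5

φ(97) = 97 − 1 = 96 = 2^5 · 3.
Test candidates g = 2, 3, … against the prime factors q ∈ {2, 3} of φ(97): g is a generator iff g^(96/q) ≢ 1 for every such q.
g = 2: 2^48 ≡ 1 — hits 1, so not a primitive root.
g = 3: 3^48 ≡ 1 — hits 1, so not a primitive root.
g = 4: 4^48 ≡ 1 — hits 1, so not a primitive root.
g = 5: 5^48 ≡ 96; 5^32 ≡ 35 — none is 1, so 5 is a primitive root.
So 5 is the smallest generator of (Z/97Z)^×.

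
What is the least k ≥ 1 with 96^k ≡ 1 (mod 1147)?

180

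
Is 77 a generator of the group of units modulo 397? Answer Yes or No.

φ(397) = 397 − 1 = 396 = 2^2 · 3^2 · 11.
It suffices to check that the order of 77 is not a proper divisor of 396: compute 77^(396/q) for q ∈ {2, 3, 11}.
77^198 ≡ 396 (mod 397)  [q = 2: ≢ 1 ✓]
77^132 ≡ 362 (mod 397)  [q = 3: ≢ 1 ✓]
77^36 ≡ 167 (mod 397)  [q = 11: ≢ 1 ✓]
None equal 1, so ord_397(77) = 396: 77 is a primitive root.

Yes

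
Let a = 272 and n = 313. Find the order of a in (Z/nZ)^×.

312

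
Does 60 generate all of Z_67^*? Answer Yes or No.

φ(67) = 67 − 1 = 66 = 2 · 3 · 11.
Test 60^(66/q) mod 67 for each prime factor q of 66:
60^33 ≡ 1 (mod 67)  [q = 2: ≡ 1 ✗]
60^22 ≡ 29 (mod 67)  [q = 3: ≢ 1 ✓]
60^6 ≡ 64 (mod 67)  [q = 11: ≢ 1 ✓]
Since 60^33 ≡ 1, the order of 60 divides 33 < 66, so 60 is not a primitive root.

No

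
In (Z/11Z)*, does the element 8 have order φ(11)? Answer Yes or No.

Yes

φ(11) = 11 − 1 = 10 = 2 · 5.
It suffices to check that the order of 8 is not a proper divisor of 10: compute 8^(10/q) for q ∈ {2, 5}.
8^5 ≡ 10 (mod 11)  [q = 2: ≢ 1 ✓]
8^2 ≡ 9 (mod 11)  [q = 5: ≢ 1 ✓]
Every test exponent gives a nontrivial residue, hence 8 generates the full group.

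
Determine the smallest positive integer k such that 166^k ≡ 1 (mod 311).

155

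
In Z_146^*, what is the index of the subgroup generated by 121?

2

ord(121) | φ(146) = φ(2)·φ(73) = 1·72 = 72 = 2^3 · 3^2.
Divisors of 72: 1, 2, 3, 4, 6, 8, 9, 12, 18, 24, 36, 72.
Evaluate successive powers at the divisors of 72:
121^1 ≡ 121 (mod 146)
121^2 ≡ 41 (mod 146)
121^3 ≡ 143 (mod 146)
121^4 ≡ 75 (mod 146)
121^6 ≡ 9 (mod 146)
121^8 ≡ 77 (mod 146)
121^9 ≡ 119 (mod 146)
121^12 ≡ 81 (mod 146)
121^18 ≡ 145 (mod 146)
121^24 ≡ 137 (mod 146)
121^36 ≡ 1 (mod 146) ✓
The order of 121 is 36, so the subgroup it generates has 36 elements.
[(Z/146Z)^× : ⟨121⟩] = 72/36 = 2.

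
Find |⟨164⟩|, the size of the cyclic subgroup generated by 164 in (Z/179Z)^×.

178

ord(164) | φ(179) = 179 − 1 = 178 = 2 · 89.
Divisors of 178: 1, 2, 89, 178.
Evaluate successive powers at the divisors of 178:
164^1 ≡ 164
164^2 ≡ 46
164^89 ≡ 178
164^178 ≡ 1
Hence ord(164) = 178.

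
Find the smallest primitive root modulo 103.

φ(103) = 103 − 1 = 102 = 2 · 3 · 17.
Test candidates g = 2, 3, … against the prime factors q ∈ {2, 3, 17} of φ(103): g is a generator iff g^(102/q) ≢ 1 for every such q.
g = 2: 2^51 ≡ 1 — hits 1, so not a primitive root.
g = 3: 3^51 ≡ 102; 3^34 ≡ 1 — hits 1, so not a primitive root.
g = 4: 4^51 ≡ 1 — hits 1, so not a primitive root.
g = 5: 5^51 ≡ 102; 5^34 ≡ 56; 5^6 ≡ 72 — none is 1, so 5 is a primitive root.
Hence the least primitive root of 103 is 5.

5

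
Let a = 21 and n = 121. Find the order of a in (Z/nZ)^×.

ord(21) | φ(121) = φ(11^2) = 11·(11−1) = 110 = 2 · 5 · 11.
Divisors of 110: 1, 2, 5, 10, 11, 22, 55, 110.
Check 21^d mod 121 for each divisor in increasing order:
21^1 ≡ 21
21^2 ≡ 78
21^5 ≡ 109
21^10 ≡ 23
21^11 ≡ 120
21^22 ≡ 1
Hence ord(21) = 22.

22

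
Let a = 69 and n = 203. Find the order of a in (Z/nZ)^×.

28

ord(69) | φ(203) = φ(7·29) = (7−1)·(29−1) = 6·28 = 168 = 2^3 · 3 · 7.
Divisors of 168: 1, 2, 3, 4, 6, 7, 8, 12, 14, 21, 24, 28, 42, 56, 84, 168.
Evaluate successive powers at the divisors of 168:
69^1 ≡ 69 (mod 203)
69^2 ≡ 92 (mod 203)
69^3 ≡ 55 (mod 203)
69^4 ≡ 141 (mod 203)
69^6 ≡ 183 (mod 203)
69^7 ≡ 41 (mod 203)
69^8 ≡ 190 (mod 203)
69^12 ≡ 197 (mod 203)
69^14 ≡ 57 (mod 203)
69^21 ≡ 104 (mod 203)
69^24 ≡ 36 (mod 203)
69^28 ≡ 1 (mod 203) ✓
Therefore the multiplicative order of 69 modulo 203 is 28.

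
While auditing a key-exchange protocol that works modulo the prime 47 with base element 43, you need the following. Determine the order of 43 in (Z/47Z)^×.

Since 43 ∈ (Z/47Z)^×, its order divides φ(47) = 47 − 1 = 46 = 2 · 23.
Divisors of 46: 1, 2, 23, 46.
Check 43^d mod 47 for each divisor in increasing order:
43^1 ≡ 43
43^2 ≡ 16
43^23 ≡ 46
43^46 ≡ 1
The smallest such exponent is 46, so the order of 43 is 46.

46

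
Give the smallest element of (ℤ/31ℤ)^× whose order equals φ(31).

3

φ(31) = 31 − 1 = 30 = 2 · 3 · 5.
g is a primitive root iff g^(30/q) ≢ 1 (mod 31) for each prime q ∈ {2, 3, 5}.
g = 2: 2^15 ≡ 1 — hits 1, so not a primitive root.
g = 3: 3^15 ≡ 30; 3^10 ≡ 25; 3^6 ≡ 16 — none is 1, so 3 is a primitive root.
The smallest primitive root modulo 31 is 3.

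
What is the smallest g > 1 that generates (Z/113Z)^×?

φ(113) = 113 − 1 = 112 = 2^4 · 7.
g is a primitive root iff g^(112/q) ≢ 1 (mod 113) for each prime q ∈ {2, 7}.
g = 2: 2^56 ≡ 1 — hits 1, so not a primitive root.
g = 3: 3^56 ≡ 112; 3^16 ≡ 49 — none is 1, so 3 is a primitive root.
Hence the least primitive root of 113 is 3.

3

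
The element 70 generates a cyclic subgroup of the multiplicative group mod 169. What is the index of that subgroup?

39

ord(70) | φ(169) = φ(13^2) = 13·(13−1) = 156 = 2^2 · 3 · 13.
Divisors of 156: 1, 2, 3, 4, 6, 12, 13, 26, 39, 52, 78, 156.
Check 70^d mod 169 for each divisor in increasing order:
70^1 ≡ 70
70^2 ≡ 168
70^3 ≡ 99
70^4 ≡ 1
The order of 70 is 4, so the subgroup it generates has 4 elements.
Index = |(Z/169Z)^×| / |⟨70⟩| = 156 / 4 = 39.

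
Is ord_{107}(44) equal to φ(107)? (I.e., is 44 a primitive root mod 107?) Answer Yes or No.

φ(107) = 107 − 1 = 106 = 2 · 53.
It suffices to check that the order of 44 is not a proper divisor of 106: compute 44^(106/q) for q ∈ {2, 53}.
44^53 ≡ 1 (mod 107)  [q = 2: ≡ 1 ✗]
44^2 ≡ 10 (mod 107)  [q = 53: ≢ 1 ✓]
The check at q = 2 fails, so 44 generates a proper subgroup.

No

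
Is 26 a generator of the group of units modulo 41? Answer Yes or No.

Yes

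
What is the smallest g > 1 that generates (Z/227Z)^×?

2

φ(227) = 227 − 1 = 226 = 2 · 113.
Test candidates g = 2, 3, … against the prime factors q ∈ {2, 113} of φ(227): g is a generator iff g^(226/q) ≢ 1 for every such q.
g = 2: 2^113 ≡ 226; 2^2 ≡ 4 — none is 1, so 2 is a primitive root.
Hence the least primitive root of 227 is 2.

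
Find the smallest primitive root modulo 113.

φ(113) = 113 − 1 = 112 = 2^4 · 7.
g is a primitive root iff g^(112/q) ≢ 1 (mod 113) for each prime q ∈ {2, 7}.
g = 2: 2^56 ≡ 1 — hits 1, so not a primitive root.
g = 3: 3^56 ≡ 112; 3^16 ≡ 49 — none is 1, so 3 is a primitive root.
Hence the least primitive root of 113 is 3.

3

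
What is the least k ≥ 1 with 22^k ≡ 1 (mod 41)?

40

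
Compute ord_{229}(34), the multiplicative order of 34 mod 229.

76

The order of 34 must divide φ(229) = 229 − 1 = 228 = 2^2 · 3 · 19.
Divisors of 228: 1, 2, 3, 4, 6, 12, 19, 38, 57, 76, 114, 228.
Check 34^d mod 229 for each divisor in increasing order:
34^1 ≡ 34
34^2 ≡ 11
34^3 ≡ 145
34^4 ≡ 121
34^6 ≡ 186
34^12 ≡ 17
34^19 ≡ 107
34^38 ≡ 228
34^57 ≡ 122
34^76 ≡ 1
The smallest such exponent is 76, so the order of 34 is 76.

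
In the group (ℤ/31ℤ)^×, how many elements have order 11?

0

φ(31) = 31 − 1 = 30 = 2 · 3 · 5.
In a cyclic group of order 30, there are φ(d) elements of order d for each divisor d of 30, and zero for non-divisors.
Here 30 is not a multiple of 11, so there are no elements of order 11.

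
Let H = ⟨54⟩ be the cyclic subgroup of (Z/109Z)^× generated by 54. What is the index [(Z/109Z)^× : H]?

3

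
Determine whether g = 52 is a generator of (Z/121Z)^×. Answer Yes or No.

Yes

φ(121) = φ(11^2) = 11·(11−1) = 110 = 2 · 5 · 11.
Test 52^(110/q) mod 121 for each prime factor q of 110:
52^55 ≡ 120 (mod 121)  [q = 2: ≢ 1 ✓]
52^22 ≡ 9 (mod 121)  [q = 5: ≢ 1 ✓]
52^10 ≡ 100 (mod 121)  [q = 11: ≢ 1 ✓]
None equal 1, so ord_121(52) = 110: 52 is a primitive root.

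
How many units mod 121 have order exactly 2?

φ(121) = φ(11^2) = 11·(11−1) = 110 = 2 · 5 · 11.
Since (Z/121Z)^× is cyclic of order 110, the number of elements of order d is φ(d) when d | 110 and 0 otherwise.
2 | 110, and φ(2) = 2 − 1 = 1.

1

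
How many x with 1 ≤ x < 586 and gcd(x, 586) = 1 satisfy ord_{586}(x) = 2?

1

φ(586) = φ(2)·φ(293) = 1·292 = 292 = 2^2 · 73.
Since (Z/586Z)^× is cyclic of order 292, the number of elements of order d is φ(d) when d | 292 and 0 otherwise.
2 | 292, and φ(2) = 2 − 1 = 1.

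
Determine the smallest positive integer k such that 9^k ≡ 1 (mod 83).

The order of 9 must divide φ(83) = 83 − 1 = 82 = 2 · 41.
Divisors of 82: 1, 2, 41, 82.
Test each divisor d:
9^1 ≡ 9 (mod 83)
9^2 ≡ 81 (mod 83)
9^41 ≡ 1 (mod 83) ✓
Therefore the multiplicative order of 9 modulo 83 is 41.

41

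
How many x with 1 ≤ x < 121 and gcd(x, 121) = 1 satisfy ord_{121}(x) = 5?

φ(121) = φ(11^2) = 11·(11−1) = 110 = 2 · 5 · 11.
(Z/121Z)^× is cyclic (|G| = 110); a cyclic group of order m has exactly φ(d) elements of each order d | m, and none otherwise.
5 | 110, and φ(5) = 5 − 1 = 4.

4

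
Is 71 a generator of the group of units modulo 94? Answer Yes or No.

No

φ(94) = φ(2)·φ(47) = 1·46 = 46 = 2 · 23.
It suffices to check that the order of 71 is not a proper divisor of 46: compute 71^(46/q) for q ∈ {2, 23}.
71^23 ≡ 1 (mod 94)  [q = 2: ≡ 1 ✗]
71^2 ≡ 59 (mod 94)  [q = 23: ≢ 1 ✓]
The check at q = 2 fails, so 71 generates a proper subgroup.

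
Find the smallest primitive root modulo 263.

5

φ(263) = 263 − 1 = 262 = 2 · 131.
Test candidates g = 2, 3, … against the prime factors q ∈ {2, 131} of φ(263): g is a generator iff g^(262/q) ≢ 1 for every such q.
g = 2: 2^131 ≡ 1 — hits 1, so not a primitive root.
g = 3: 3^131 ≡ 1 — hits 1, so not a primitive root.
g = 4: 4^131 ≡ 1 — hits 1, so not a primitive root.
g = 5: 5^131 ≡ 262; 5^2 ≡ 25 — none is 1, so 5 is a primitive root.
So 5 is the smallest generator of (Z/263Z)^×.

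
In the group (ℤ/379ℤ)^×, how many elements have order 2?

1

φ(379) = 379 − 1 = 378 = 2 · 3^3 · 7.
(Z/379Z)^× is cyclic (|G| = 378); a cyclic group of order m has exactly φ(d) elements of each order d | m, and none otherwise.
2 | 378, and φ(2) = 2 − 1 = 1.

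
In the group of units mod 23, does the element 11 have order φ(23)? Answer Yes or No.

φ(23) = 23 − 1 = 22 = 2 · 11.
11 is a primitive root mod 23 iff 11^(φ(23)/q) ≢ 1 for every prime q | φ(23), i.e. q ∈ {2, 11}.
11^11 ≡ 22 (mod 23)  [q = 2: ≢ 1 ✓]
11^2 ≡ 6 (mod 23)  [q = 11: ≢ 1 ✓]
Every test exponent gives a nontrivial residue, hence 11 generates the full group.

Yes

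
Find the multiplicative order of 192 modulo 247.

18

Since 192 ∈ (Z/247Z)^×, its order divides φ(247) = φ(13·19) = (13−1)·(19−1) = 12·18 = 216 = 2^3 · 3^3.
Divisors of 216: 1, 2, 3, 4, 6, 8, 9, 12, 18, 24, 27, 36, 54, 72, 108, 216.
Test each divisor d:
192^1 ≡ 192
192^2 ≡ 61
192^3 ≡ 103
192^4 ≡ 16
192^6 ≡ 235
192^8 ≡ 9
192^9 ≡ 246
192^12 ≡ 144
192^18 ≡ 1
So ord_247(192) = 18.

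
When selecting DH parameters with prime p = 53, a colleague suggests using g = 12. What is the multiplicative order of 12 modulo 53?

ord(12) | φ(53) = 53 − 1 = 52 = 2^2 · 13.
Divisors of 52: 1, 2, 4, 13, 26, 52.
Check 12^d mod 53 for each divisor in increasing order:
12^1 ≡ 12
12^2 ≡ 38
12^4 ≡ 13
12^13 ≡ 23
12^26 ≡ 52
12^52 ≡ 1
Therefore the multiplicative order of 12 modulo 53 is 52.

52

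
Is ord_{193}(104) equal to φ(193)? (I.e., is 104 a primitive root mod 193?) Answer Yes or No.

φ(193) = 193 − 1 = 192 = 2^6 · 3.
An element g generates (Z/193Z)^× iff g^(192/q) ≢ 1 (mod 193) for each prime q ∈ {2, 3}.
104^96 ≡ 192 (mod 193)  [q = 2: ≢ 1 ✓]
104^64 ≡ 1 (mod 193)  [q = 3: ≡ 1 ✗]
Since 104^64 ≡ 1, the order of 104 divides 64 < 192, so 104 is not a primitive root.

No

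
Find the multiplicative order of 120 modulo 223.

37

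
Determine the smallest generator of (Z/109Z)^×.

6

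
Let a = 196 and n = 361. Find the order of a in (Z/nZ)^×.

The order of 196 must divide φ(361) = φ(19^2) = 19·(19−1) = 342 = 2 · 3^2 · 19.
Divisors of 342: 1, 2, 3, 6, 9, 18, 19, 38, 57, 114, 171, 342.
Evaluate successive powers at the divisors of 342:
196^1 ≡ 196 (mod 361)
196^2 ≡ 150 (mod 361)
196^3 ≡ 159 (mod 361)
196^6 ≡ 11 (mod 361)
196^9 ≡ 305 (mod 361)
196^18 ≡ 248 (mod 361)
196^19 ≡ 234 (mod 361)
196^38 ≡ 245 (mod 361)
196^57 ≡ 292 (mod 361)
196^114 ≡ 68 (mod 361)
196^171 ≡ 1 (mod 361) ✓
Therefore the multiplicative order of 196 modulo 361 is 171.

171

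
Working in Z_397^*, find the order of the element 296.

The order of 296 must divide φ(397) = 397 − 1 = 396 = 2^2 · 3^2 · 11.
Divisors of 396: 1, 2, 3, 4, 6, 9, 11, 12, 18, 22, 33, 36, 44, 66, 99, 132, 198, 396.
Test each divisor d:
296^1 ≡ 296
296^2 ≡ 276
296^3 ≡ 311
296^4 ≡ 349
296^6 ≡ 250
296^9 ≡ 335
296^11 ≡ 356
296^12 ≡ 171
296^18 ≡ 271
296^22 ≡ 93
296^33 ≡ 157
296^36 ≡ 393
296^44 ≡ 312
296^66 ≡ 35
296^99 ≡ 334
296^132 ≡ 34
296^198 ≡ 396
296^396 ≡ 1
Therefore the multiplicative order of 296 modulo 397 is 396.

396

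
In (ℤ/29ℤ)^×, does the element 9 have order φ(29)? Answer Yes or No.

No

φ(29) = 29 − 1 = 28 = 2^2 · 7.
An element g generates (Z/29Z)^× iff g^(28/q) ≢ 1 (mod 29) for each prime q ∈ {2, 7}.
9^14 ≡ 1 (mod 29)  [q = 2: ≡ 1 ✗]
9^4 ≡ 7 (mod 29)  [q = 7: ≢ 1 ✓]
9^14 ≡ 1 shows ord(9) | 14, strictly less than φ(29); not a primitive root.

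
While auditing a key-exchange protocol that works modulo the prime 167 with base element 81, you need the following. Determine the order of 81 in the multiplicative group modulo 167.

83

By Lagrange's theorem, ord_167(81) divides φ(167) = 167 − 1 = 166 = 2 · 83.
Divisors of 166: 1, 2, 83, 166.
Test each divisor d:
81^1 ≡ 81
81^2 ≡ 48
81^83 ≡ 1
The smallest such exponent is 83, so the order of 81 is 83.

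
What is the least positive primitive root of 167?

φ(167) = 167 − 1 = 166 = 2 · 83.
g is a primitive root iff g^(166/q) ≢ 1 (mod 167) for each prime q ∈ {2, 83}.
g = 2: 2^83 ≡ 1 — hits 1, so not a primitive root.
g = 3: 3^83 ≡ 1 — hits 1, so not a primitive root.
g = 4: 4^83 ≡ 1 — hits 1, so not a primitive root.
g = 5: 5^83 ≡ 166; 5^2 ≡ 25 — none is 1, so 5 is a primitive root.
The smallest primitive root modulo 167 is 5.

5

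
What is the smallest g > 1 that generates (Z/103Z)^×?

φ(103) = 103 − 1 = 102 = 2 · 3 · 17.
g is a primitive root iff g^(102/q) ≢ 1 (mod 103) for each prime q ∈ {2, 3, 17}.
g = 2: 2^51 ≡ 1 — hits 1, so not a primitive root.
g = 3: 3^51 ≡ 102; 3^34 ≡ 1 — hits 1, so not a primitive root.
g = 4: 4^51 ≡ 1 — hits 1, so not a primitive root.
g = 5: 5^51 ≡ 102; 5^34 ≡ 56; 5^6 ≡ 72 — none is 1, so 5 is a primitive root.
Hence the least primitive root of 103 is 5.

5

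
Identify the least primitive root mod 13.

2

φ(13) = 13 − 1 = 12 = 2^2 · 3.
g is a primitive root iff g^(12/q) ≢ 1 (mod 13) for each prime q ∈ {2, 3}.
g = 2: 2^6 ≡ 12; 2^4 ≡ 3 — none is 1, so 2 is a primitive root.
Hence the least primitive root of 13 is 2.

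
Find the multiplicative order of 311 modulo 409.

102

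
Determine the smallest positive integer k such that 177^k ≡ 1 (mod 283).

94

ord(177) | φ(283) = 283 − 1 = 282 = 2 · 3 · 47.
Divisors of 282: 1, 2, 3, 6, 47, 94, 141, 282.
Evaluate successive powers at the divisors of 282:
177^1 ≡ 177 (mod 283)
177^2 ≡ 199 (mod 283)
177^3 ≡ 131 (mod 283)
177^6 ≡ 181 (mod 283)
177^47 ≡ 282 (mod 283)
177^94 ≡ 1 (mod 283) ✓
Hence ord(177) = 94.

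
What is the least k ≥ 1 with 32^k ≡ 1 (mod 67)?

By Lagrange's theorem, ord_67(32) divides φ(67) = 67 − 1 = 66 = 2 · 3 · 11.
Divisors of 66: 1, 2, 3, 6, 11, 22, 33, 66.
Evaluate successive powers at the divisors of 66:
32^1 ≡ 32 (mod 67)
32^2 ≡ 19 (mod 67)
32^3 ≡ 5 (mod 67)
32^6 ≡ 25 (mod 67)
32^11 ≡ 30 (mod 67)
32^22 ≡ 29 (mod 67)
32^33 ≡ 66 (mod 67)
32^66 ≡ 1 (mod 67) ✓
So ord_67(32) = 66.

66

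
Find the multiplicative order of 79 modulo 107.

By Lagrange's theorem, ord_107(79) divides φ(107) = 107 − 1 = 106 = 2 · 53.
Divisors of 106: 1, 2, 53, 106.
Compute 79^d (mod 107) for the divisors d until we hit 1:
79^1 ≡ 79 (mod 107)
79^2 ≡ 35 (mod 107)
79^53 ≡ 1 (mod 107) ✓
Hence ord(79) = 53.

53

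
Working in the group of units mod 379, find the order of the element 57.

42

The order of 57 must divide φ(379) = 379 − 1 = 378 = 2 · 3^3 · 7.
Divisors of 378: 1, 2, 3, 6, 7, 9, 14, 18, 21, 27, 42, 54, 63, 126, 189, 378.
Test each divisor d:
57^1 ≡ 57 (mod 379)
57^2 ≡ 217 (mod 379)
57^3 ≡ 241 (mod 379)
57^6 ≡ 94 (mod 379)
57^7 ≡ 52 (mod 379)
57^9 ≡ 293 (mod 379)
57^14 ≡ 51 (mod 379)
57^18 ≡ 195 (mod 379)
57^21 ≡ 378 (mod 379)
57^27 ≡ 285 (mod 379)
57^42 ≡ 1 (mod 379) ✓
The smallest such exponent is 42, so the order of 57 is 42.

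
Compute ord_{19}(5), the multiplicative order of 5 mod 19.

By Lagrange's theorem, ord_19(5) divides φ(19) = 19 − 1 = 18 = 2 · 3^2.
Divisors of 18: 1, 2, 3, 6, 9, 18.
Check 5^d mod 19 for each divisor in increasing order:
5^1 ≡ 5
5^2 ≡ 6
5^3 ≡ 11
5^6 ≡ 7
5^9 ≡ 1
Therefore the multiplicative order of 5 modulo 19 is 9.

9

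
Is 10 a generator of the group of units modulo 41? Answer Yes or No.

No

φ(41) = 41 − 1 = 40 = 2^3 · 5.
10 is a primitive root mod 41 iff 10^(φ(41)/q) ≢ 1 for every prime q | φ(41), i.e. q ∈ {2, 5}.
10^20 ≡ 1 (mod 41)  [q = 2: ≡ 1 ✗]
10^8 ≡ 16 (mod 41)  [q = 5: ≢ 1 ✓]
The check at q = 2 fails, so 10 generates a proper subgroup.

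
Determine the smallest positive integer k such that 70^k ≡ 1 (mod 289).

136

The order of 70 must divide φ(289) = φ(17^2) = 17·(17−1) = 272 = 2^4 · 17.
Divisors of 272: 1, 2, 4, 8, 16, 17, 34, 68, 136, 272.
Evaluate successive powers at the divisors of 272:
70^1 ≡ 70 (mod 289)
70^2 ≡ 276 (mod 289)
70^4 ≡ 169 (mod 289)
70^8 ≡ 239 (mod 289)
70^16 ≡ 188 (mod 289)
70^17 ≡ 155 (mod 289)
70^34 ≡ 38 (mod 289)
70^68 ≡ 288 (mod 289)
70^136 ≡ 1 (mod 289) ✓
So ord_289(70) = 136.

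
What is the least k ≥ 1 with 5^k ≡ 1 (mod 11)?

ord(5) | φ(11) = 11 − 1 = 10 = 2 · 5.
Divisors of 10: 1, 2, 5, 10.
Test each divisor d:
5^1 ≡ 5
5^2 ≡ 3
5^5 ≡ 1
The smallest such exponent is 5, so the order of 5 is 5.

5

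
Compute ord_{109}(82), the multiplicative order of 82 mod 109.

Since 82 ∈ (Z/109Z)^×, its order divides φ(109) = 109 − 1 = 108 = 2^2 · 3^3.
Divisors of 108: 1, 2, 3, 4, 6, 9, 12, 18, 27, 36, 54, 108.
Test each divisor d:
82^1 ≡ 82 (mod 109)
82^2 ≡ 75 (mod 109)
82^3 ≡ 46 (mod 109)
82^4 ≡ 66 (mod 109)
82^6 ≡ 45 (mod 109)
82^9 ≡ 108 (mod 109)
82^12 ≡ 63 (mod 109)
82^18 ≡ 1 (mod 109) ✓
Therefore the multiplicative order of 82 modulo 109 is 18.

18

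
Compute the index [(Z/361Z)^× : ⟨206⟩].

2

ord(206) | φ(361) = φ(19^2) = 19·(19−1) = 342 = 2 · 3^2 · 19.
Divisors of 342: 1, 2, 3, 6, 9, 18, 19, 38, 57, 114, 171, 342.
Check 206^d mod 361 for each divisor in increasing order:
206^1 ≡ 206 (mod 361)
206^2 ≡ 199 (mod 361)
206^3 ≡ 201 (mod 361)
206^6 ≡ 330 (mod 361)
206^9 ≡ 267 (mod 361)
206^18 ≡ 172 (mod 361)
206^19 ≡ 54 (mod 361)
206^38 ≡ 28 (mod 361)
206^57 ≡ 68 (mod 361)
206^114 ≡ 292 (mod 361)
206^171 ≡ 1 (mod 361) ✓
The order of 206 is 171, so the subgroup it generates has 171 elements.
The index is φ(361) / ord(206) = 342 / 171 = 2.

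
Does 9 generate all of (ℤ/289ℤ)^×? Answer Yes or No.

No

φ(289) = φ(17^2) = 17·(17−1) = 272 = 2^4 · 17.
An element g generates (Z/289Z)^× iff g^(272/q) ≢ 1 (mod 289) for each prime q ∈ {2, 17}.
9^136 ≡ 1 (mod 289)  [q = 2: ≡ 1 ✗]
9^16 ≡ 52 (mod 289)  [q = 17: ≢ 1 ✓]
The check at q = 2 fails, so 9 generates a proper subgroup.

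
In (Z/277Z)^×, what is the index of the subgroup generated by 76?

ord(76) | φ(277) = 277 − 1 = 276 = 2^2 · 3 · 23.
Divisors of 276: 1, 2, 3, 4, 6, 12, 23, 46, 69, 92, 138, 276.
Test each divisor d:
76^1 ≡ 76 (mod 277)
76^2 ≡ 236 (mod 277)
76^3 ≡ 208 (mod 277)
76^4 ≡ 19 (mod 277)
76^6 ≡ 52 (mod 277)
76^12 ≡ 211 (mod 277)
76^23 ≡ 276 (mod 277)
76^46 ≡ 1 (mod 277) ✓
The order of 76 is 46, so the subgroup it generates has 46 elements.
Index = |(Z/277Z)^×| / |⟨76⟩| = 276 / 46 = 6.

6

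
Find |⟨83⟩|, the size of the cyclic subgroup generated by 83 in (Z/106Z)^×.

4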